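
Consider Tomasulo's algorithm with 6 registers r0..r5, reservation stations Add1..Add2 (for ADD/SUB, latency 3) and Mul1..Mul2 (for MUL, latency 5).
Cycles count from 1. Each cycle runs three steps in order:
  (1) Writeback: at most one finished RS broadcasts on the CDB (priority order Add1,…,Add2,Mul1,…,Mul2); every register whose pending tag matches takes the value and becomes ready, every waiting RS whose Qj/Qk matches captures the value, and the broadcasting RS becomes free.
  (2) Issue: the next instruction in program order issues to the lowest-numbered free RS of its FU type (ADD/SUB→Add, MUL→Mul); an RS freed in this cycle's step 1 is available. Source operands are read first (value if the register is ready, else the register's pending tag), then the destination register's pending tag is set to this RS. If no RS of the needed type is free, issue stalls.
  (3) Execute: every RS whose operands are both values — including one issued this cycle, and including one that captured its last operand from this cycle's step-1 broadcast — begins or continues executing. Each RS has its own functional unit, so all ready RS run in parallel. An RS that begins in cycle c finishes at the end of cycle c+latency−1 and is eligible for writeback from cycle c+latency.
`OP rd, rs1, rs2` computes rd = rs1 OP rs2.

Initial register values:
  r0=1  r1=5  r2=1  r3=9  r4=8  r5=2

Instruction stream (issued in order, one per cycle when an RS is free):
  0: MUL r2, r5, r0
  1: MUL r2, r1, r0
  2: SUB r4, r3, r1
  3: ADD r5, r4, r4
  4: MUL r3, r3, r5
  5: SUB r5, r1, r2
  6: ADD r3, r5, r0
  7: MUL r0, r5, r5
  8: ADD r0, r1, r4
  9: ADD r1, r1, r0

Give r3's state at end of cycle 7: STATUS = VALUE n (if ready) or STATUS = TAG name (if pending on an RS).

STATUS = TAG Mul1

cycle 1: issue MUL r2<-Mul1 // r0:1,r1:5,r2:Mul1,r3:9,r4:8,r5:2
cycle 2: issue MUL r2<-Mul2 // r0:1,r1:5,r2:Mul2,r3:9,r4:8,r5:2
cycle 3: issue SUB r4<-Add1 // r0:1,r1:5,r2:Mul2,r3:9,r4:Add1,r5:2
cycle 4: issue ADD r5<-Add2 // r0:1,r1:5,r2:Mul2,r3:9,r4:Add1,r5:Add2
cycle 5: stall // r0:1,r1:5,r2:Mul2,r3:9,r4:Add1,r5:Add2
cycle 6: CDB Add1=4; stall // r0:1,r1:5,r2:Mul2,r3:9,r4:4,r5:Add2
cycle 7: CDB Mul1=2; issue MUL r3<-Mul1 // r0:1,r1:5,r2:Mul2,r3:Mul1,r4:4,r5:Add2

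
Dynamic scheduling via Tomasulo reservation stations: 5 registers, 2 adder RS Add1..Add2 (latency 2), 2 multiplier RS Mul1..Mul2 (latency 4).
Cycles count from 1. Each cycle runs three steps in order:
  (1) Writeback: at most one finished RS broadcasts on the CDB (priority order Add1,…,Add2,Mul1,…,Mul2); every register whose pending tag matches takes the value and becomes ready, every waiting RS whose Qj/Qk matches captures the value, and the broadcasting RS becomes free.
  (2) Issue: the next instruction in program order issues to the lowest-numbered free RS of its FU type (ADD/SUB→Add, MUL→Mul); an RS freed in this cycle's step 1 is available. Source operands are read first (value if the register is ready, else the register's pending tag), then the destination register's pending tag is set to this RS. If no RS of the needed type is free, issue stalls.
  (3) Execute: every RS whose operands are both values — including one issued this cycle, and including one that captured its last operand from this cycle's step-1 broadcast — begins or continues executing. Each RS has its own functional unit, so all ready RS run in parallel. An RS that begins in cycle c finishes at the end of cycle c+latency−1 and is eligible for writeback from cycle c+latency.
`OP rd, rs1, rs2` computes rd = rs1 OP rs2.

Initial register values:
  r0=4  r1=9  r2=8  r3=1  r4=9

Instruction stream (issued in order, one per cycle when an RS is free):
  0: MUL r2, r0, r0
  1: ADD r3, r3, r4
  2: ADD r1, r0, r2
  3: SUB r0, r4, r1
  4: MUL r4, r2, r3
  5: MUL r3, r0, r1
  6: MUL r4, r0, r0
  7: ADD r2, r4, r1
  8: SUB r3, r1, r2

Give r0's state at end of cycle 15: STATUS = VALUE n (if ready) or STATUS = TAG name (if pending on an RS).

STATUS = VALUE -11

c1: issue MUL r2<-Mul1 | r0:4,r1:9,r2:Mul1,r3:1,r4:9
c2: issue ADD r3<-Add1 | r0:4,r1:9,r2:Mul1,r3:Add1,r4:9
c3: issue ADD r1<-Add2 | r0:4,r1:Add2,r2:Mul1,r3:Add1,r4:9
c4: CDB Add1=10; issue SUB r0<-Add1 | r0:Add1,r1:Add2,r2:Mul1,r3:10,r4:9
c5: CDB Mul1=16; issue MUL r4<-Mul1 | r0:Add1,r1:Add2,r2:16,r3:10,r4:Mul1
c6: issue MUL r3<-Mul2 | r0:Add1,r1:Add2,r2:16,r3:Mul2,r4:Mul1
c7: CDB Add2=20; stall | r0:Add1,r1:20,r2:16,r3:Mul2,r4:Mul1
c8: stall | r0:Add1,r1:20,r2:16,r3:Mul2,r4:Mul1
c9: CDB Add1=-11; stall | r0:-11,r1:20,r2:16,r3:Mul2,r4:Mul1
c10: CDB Mul1=160; issue MUL r4<-Mul1 | r0:-11,r1:20,r2:16,r3:Mul2,r4:Mul1
c11: issue ADD r2<-Add1 | r0:-11,r1:20,r2:Add1,r3:Mul2,r4:Mul1
c12: issue SUB r3<-Add2 | r0:-11,r1:20,r2:Add1,r3:Add2,r4:Mul1
c13: CDB Mul2=-220 | r0:-11,r1:20,r2:Add1,r3:Add2,r4:Mul1
c14: CDB Mul1=121 | r0:-11,r1:20,r2:Add1,r3:Add2,r4:121
c15: - | r0:-11,r1:20,r2:Add1,r3:Add2,r4:121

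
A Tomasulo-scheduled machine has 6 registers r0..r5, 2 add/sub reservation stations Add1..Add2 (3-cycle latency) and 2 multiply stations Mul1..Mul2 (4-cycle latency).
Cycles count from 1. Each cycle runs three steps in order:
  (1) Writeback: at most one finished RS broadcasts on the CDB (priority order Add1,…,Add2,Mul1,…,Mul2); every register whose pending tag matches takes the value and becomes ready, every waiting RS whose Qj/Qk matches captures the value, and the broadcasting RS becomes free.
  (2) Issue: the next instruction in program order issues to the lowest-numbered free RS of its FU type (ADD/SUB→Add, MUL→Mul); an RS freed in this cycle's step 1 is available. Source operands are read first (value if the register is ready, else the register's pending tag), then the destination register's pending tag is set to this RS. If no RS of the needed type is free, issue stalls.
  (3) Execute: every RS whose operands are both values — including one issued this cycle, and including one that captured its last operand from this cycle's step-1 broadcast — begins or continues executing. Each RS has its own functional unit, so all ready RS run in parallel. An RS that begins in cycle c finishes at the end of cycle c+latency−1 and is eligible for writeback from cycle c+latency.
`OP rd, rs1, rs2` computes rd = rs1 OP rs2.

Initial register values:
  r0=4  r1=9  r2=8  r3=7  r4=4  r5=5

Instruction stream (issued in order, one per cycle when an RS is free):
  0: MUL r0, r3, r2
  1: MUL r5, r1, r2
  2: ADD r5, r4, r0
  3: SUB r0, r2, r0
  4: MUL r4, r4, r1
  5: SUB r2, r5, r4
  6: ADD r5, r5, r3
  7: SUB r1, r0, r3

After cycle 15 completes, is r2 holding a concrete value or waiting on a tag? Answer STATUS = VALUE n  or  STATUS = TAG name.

STATUS = VALUE 24

cycle 1: issue MUL r0<-Mul1 // r0:Mul1,r1:9,r2:8,r3:7,r4:4,r5:5
cycle 2: issue MUL r5<-Mul2 // r0:Mul1,r1:9,r2:8,r3:7,r4:4,r5:Mul2
cycle 3: issue ADD r5<-Add1 // r0:Mul1,r1:9,r2:8,r3:7,r4:4,r5:Add1
cycle 4: issue SUB r0<-Add2 // r0:Add2,r1:9,r2:8,r3:7,r4:4,r5:Add1
cycle 5: CDB Mul1=56; issue MUL r4<-Mul1 // r0:Add2,r1:9,r2:8,r3:7,r4:Mul1,r5:Add1
cycle 6: CDB Mul2=72; stall // r0:Add2,r1:9,r2:8,r3:7,r4:Mul1,r5:Add1
cycle 7: stall // r0:Add2,r1:9,r2:8,r3:7,r4:Mul1,r5:Add1
cycle 8: CDB Add1=60; issue SUB r2<-Add1 // r0:Add2,r1:9,r2:Add1,r3:7,r4:Mul1,r5:60
cycle 9: CDB Add2=-48; issue ADD r5<-Add2 // r0:-48,r1:9,r2:Add1,r3:7,r4:Mul1,r5:Add2
cycle 10: CDB Mul1=36; stall // r0:-48,r1:9,r2:Add1,r3:7,r4:36,r5:Add2
cycle 11: stall // r0:-48,r1:9,r2:Add1,r3:7,r4:36,r5:Add2
cycle 12: CDB Add2=67; issue SUB r1<-Add2 // r0:-48,r1:Add2,r2:Add1,r3:7,r4:36,r5:67
cycle 13: CDB Add1=24 // r0:-48,r1:Add2,r2:24,r3:7,r4:36,r5:67
cycle 14: - // r0:-48,r1:Add2,r2:24,r3:7,r4:36,r5:67
cycle 15: CDB Add2=-55 // r0:-48,r1:-55,r2:24,r3:7,r4:36,r5:67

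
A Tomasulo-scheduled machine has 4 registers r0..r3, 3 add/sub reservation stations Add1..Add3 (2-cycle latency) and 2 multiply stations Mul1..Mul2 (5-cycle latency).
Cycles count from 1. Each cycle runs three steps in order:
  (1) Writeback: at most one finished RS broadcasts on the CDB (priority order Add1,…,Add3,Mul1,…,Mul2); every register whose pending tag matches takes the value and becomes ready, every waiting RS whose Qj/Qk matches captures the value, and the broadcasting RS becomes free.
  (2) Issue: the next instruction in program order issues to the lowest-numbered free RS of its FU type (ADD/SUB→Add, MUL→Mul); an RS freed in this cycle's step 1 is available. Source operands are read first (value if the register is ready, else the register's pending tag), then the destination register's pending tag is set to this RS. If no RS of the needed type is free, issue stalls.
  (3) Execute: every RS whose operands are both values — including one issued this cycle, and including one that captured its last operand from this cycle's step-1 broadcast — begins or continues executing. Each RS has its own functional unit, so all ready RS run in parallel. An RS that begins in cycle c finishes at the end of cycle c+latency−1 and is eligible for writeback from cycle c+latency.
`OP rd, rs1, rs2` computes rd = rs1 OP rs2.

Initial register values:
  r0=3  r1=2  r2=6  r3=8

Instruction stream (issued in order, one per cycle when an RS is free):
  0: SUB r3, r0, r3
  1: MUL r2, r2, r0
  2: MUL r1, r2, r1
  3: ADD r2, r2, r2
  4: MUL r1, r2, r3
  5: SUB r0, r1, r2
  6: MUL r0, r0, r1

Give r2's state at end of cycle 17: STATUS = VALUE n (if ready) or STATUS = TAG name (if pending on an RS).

  c1: issue SUB r3<-Add1  regs: r0:3,r1:2,r2:6,r3:Add1
  c2: issue MUL r2<-Mul1  regs: r0:3,r1:2,r2:Mul1,r3:Add1
  c3: CDB Add1=-5; issue MUL r1<-Mul2  regs: r0:3,r1:Mul2,r2:Mul1,r3:-5
  c4: issue ADD r2<-Add1  regs: r0:3,r1:Mul2,r2:Add1,r3:-5
  c5: stall  regs: r0:3,r1:Mul2,r2:Add1,r3:-5
  c6: stall  regs: r0:3,r1:Mul2,r2:Add1,r3:-5
  c7: CDB Mul1=18; issue MUL r1<-Mul1  regs: r0:3,r1:Mul1,r2:Add1,r3:-5
  c8: issue SUB r0<-Add2  regs: r0:Add2,r1:Mul1,r2:Add1,r3:-5
  c9: CDB Add1=36; stall  regs: r0:Add2,r1:Mul1,r2:36,r3:-5
  c10: stall  regs: r0:Add2,r1:Mul1,r2:36,r3:-5
  c11: stall  regs: r0:Add2,r1:Mul1,r2:36,r3:-5
  c12: CDB Mul2=36; issue MUL r0<-Mul2  regs: r0:Mul2,r1:Mul1,r2:36,r3:-5
  c13: -  regs: r0:Mul2,r1:Mul1,r2:36,r3:-5
  c14: CDB Mul1=-180  regs: r0:Mul2,r1:-180,r2:36,r3:-5
  c15: -  regs: r0:Mul2,r1:-180,r2:36,r3:-5
  c16: CDB Add2=-216  regs: r0:Mul2,r1:-180,r2:36,r3:-5
  c17: -  regs: r0:Mul2,r1:-180,r2:36,r3:-5

STATUS = VALUE 36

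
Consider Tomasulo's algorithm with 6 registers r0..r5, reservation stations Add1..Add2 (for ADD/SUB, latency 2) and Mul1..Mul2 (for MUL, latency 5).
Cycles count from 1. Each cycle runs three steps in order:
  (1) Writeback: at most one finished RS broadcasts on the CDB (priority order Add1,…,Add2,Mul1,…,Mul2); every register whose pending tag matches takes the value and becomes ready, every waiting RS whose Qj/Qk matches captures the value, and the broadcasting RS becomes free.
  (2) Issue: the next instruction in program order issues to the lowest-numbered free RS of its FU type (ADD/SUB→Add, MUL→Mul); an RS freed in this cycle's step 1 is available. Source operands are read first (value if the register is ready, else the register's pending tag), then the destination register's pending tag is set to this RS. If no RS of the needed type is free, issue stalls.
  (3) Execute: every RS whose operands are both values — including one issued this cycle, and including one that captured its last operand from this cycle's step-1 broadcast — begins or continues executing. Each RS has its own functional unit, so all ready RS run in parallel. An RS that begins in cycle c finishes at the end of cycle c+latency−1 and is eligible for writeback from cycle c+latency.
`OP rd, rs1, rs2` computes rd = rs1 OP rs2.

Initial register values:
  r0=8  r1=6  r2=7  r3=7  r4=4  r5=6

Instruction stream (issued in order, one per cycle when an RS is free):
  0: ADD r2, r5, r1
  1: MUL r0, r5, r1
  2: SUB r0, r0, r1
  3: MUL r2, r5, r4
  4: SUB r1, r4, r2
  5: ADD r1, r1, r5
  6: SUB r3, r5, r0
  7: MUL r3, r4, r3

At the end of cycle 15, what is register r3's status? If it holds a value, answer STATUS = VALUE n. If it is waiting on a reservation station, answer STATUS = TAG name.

STATUS = TAG Mul1

cycle 1: issue ADD r2<-Add1 // r0:8,r1:6,r2:Add1,r3:7,r4:4,r5:6
cycle 2: issue MUL r0<-Mul1 // r0:Mul1,r1:6,r2:Add1,r3:7,r4:4,r5:6
cycle 3: CDB Add1=12; issue SUB r0<-Add1 // r0:Add1,r1:6,r2:12,r3:7,r4:4,r5:6
cycle 4: issue MUL r2<-Mul2 // r0:Add1,r1:6,r2:Mul2,r3:7,r4:4,r5:6
cycle 5: issue SUB r1<-Add2 // r0:Add1,r1:Add2,r2:Mul2,r3:7,r4:4,r5:6
cycle 6: stall // r0:Add1,r1:Add2,r2:Mul2,r3:7,r4:4,r5:6
cycle 7: CDB Mul1=36; stall // r0:Add1,r1:Add2,r2:Mul2,r3:7,r4:4,r5:6
cycle 8: stall // r0:Add1,r1:Add2,r2:Mul2,r3:7,r4:4,r5:6
cycle 9: CDB Add1=30; issue ADD r1<-Add1 // r0:30,r1:Add1,r2:Mul2,r3:7,r4:4,r5:6
cycle 10: CDB Mul2=24; stall // r0:30,r1:Add1,r2:24,r3:7,r4:4,r5:6
cycle 11: stall // r0:30,r1:Add1,r2:24,r3:7,r4:4,r5:6
cycle 12: CDB Add2=-20; issue SUB r3<-Add2 // r0:30,r1:Add1,r2:24,r3:Add2,r4:4,r5:6
cycle 13: issue MUL r3<-Mul1 // r0:30,r1:Add1,r2:24,r3:Mul1,r4:4,r5:6
cycle 14: CDB Add1=-14 // r0:30,r1:-14,r2:24,r3:Mul1,r4:4,r5:6
cycle 15: CDB Add2=-24 // r0:30,r1:-14,r2:24,r3:Mul1,r4:4,r5:6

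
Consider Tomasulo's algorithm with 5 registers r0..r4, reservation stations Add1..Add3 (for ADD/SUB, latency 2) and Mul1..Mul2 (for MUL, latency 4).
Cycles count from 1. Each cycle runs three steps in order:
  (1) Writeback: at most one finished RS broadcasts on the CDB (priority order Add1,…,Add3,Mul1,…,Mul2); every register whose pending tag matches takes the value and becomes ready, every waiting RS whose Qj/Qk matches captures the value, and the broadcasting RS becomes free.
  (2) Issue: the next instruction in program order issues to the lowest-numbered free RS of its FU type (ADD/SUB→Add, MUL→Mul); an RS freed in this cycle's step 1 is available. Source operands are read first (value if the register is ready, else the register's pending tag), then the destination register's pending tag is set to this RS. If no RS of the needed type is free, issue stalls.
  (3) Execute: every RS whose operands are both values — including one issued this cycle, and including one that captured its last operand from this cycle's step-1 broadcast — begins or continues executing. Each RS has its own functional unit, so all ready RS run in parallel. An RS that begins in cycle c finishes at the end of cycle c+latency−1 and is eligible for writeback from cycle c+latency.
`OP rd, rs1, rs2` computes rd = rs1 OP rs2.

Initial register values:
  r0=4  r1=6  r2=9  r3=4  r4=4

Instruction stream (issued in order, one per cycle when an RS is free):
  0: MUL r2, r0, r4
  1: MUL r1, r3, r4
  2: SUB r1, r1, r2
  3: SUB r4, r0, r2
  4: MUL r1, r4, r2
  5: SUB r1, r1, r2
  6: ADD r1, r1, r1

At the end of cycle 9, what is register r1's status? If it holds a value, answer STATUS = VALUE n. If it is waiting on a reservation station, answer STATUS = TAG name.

STATUS = TAG Add2

cycle 1: issue MUL r2<-Mul1 // r0:4,r1:6,r2:Mul1,r3:4,r4:4
cycle 2: issue MUL r1<-Mul2 // r0:4,r1:Mul2,r2:Mul1,r3:4,r4:4
cycle 3: issue SUB r1<-Add1 // r0:4,r1:Add1,r2:Mul1,r3:4,r4:4
cycle 4: issue SUB r4<-Add2 // r0:4,r1:Add1,r2:Mul1,r3:4,r4:Add2
cycle 5: CDB Mul1=16; issue MUL r1<-Mul1 // r0:4,r1:Mul1,r2:16,r3:4,r4:Add2
cycle 6: CDB Mul2=16; issue SUB r1<-Add3 // r0:4,r1:Add3,r2:16,r3:4,r4:Add2
cycle 7: CDB Add2=-12; issue ADD r1<-Add2 // r0:4,r1:Add2,r2:16,r3:4,r4:-12
cycle 8: CDB Add1=0 // r0:4,r1:Add2,r2:16,r3:4,r4:-12
cycle 9: - // r0:4,r1:Add2,r2:16,r3:4,r4:-12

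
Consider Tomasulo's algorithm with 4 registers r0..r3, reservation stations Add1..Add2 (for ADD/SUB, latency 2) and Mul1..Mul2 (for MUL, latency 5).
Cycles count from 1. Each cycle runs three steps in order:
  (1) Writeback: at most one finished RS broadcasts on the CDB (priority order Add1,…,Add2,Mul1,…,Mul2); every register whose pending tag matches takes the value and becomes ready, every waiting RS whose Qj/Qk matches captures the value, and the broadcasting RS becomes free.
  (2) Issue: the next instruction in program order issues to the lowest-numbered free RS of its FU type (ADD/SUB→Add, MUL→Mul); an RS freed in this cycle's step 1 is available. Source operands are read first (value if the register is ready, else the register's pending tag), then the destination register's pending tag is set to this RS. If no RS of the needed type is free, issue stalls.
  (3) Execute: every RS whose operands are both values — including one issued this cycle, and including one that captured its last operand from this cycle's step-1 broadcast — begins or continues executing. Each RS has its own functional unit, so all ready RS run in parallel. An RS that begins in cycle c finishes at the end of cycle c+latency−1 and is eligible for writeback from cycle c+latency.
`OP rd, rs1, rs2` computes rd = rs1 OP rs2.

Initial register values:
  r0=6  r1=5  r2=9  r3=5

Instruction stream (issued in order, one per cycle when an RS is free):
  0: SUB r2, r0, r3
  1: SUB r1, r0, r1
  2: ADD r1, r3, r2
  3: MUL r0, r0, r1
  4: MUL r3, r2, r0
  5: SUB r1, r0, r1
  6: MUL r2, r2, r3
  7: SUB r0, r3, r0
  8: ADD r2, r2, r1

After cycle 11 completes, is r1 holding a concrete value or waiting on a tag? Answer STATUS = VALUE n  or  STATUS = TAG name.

c1: issue SUB r2<-Add1 | r0:6,r1:5,r2:Add1,r3:5
c2: issue SUB r1<-Add2 | r0:6,r1:Add2,r2:Add1,r3:5
c3: CDB Add1=1; issue ADD r1<-Add1 | r0:6,r1:Add1,r2:1,r3:5
c4: CDB Add2=1; issue MUL r0<-Mul1 | r0:Mul1,r1:Add1,r2:1,r3:5
c5: CDB Add1=6; issue MUL r3<-Mul2 | r0:Mul1,r1:6,r2:1,r3:Mul2
c6: issue SUB r1<-Add1 | r0:Mul1,r1:Add1,r2:1,r3:Mul2
c7: stall | r0:Mul1,r1:Add1,r2:1,r3:Mul2
c8: stall | r0:Mul1,r1:Add1,r2:1,r3:Mul2
c9: stall | r0:Mul1,r1:Add1,r2:1,r3:Mul2
c10: CDB Mul1=36; issue MUL r2<-Mul1 | r0:36,r1:Add1,r2:Mul1,r3:Mul2
c11: issue SUB r0<-Add2 | r0:Add2,r1:Add1,r2:Mul1,r3:Mul2

STATUS = TAG Add1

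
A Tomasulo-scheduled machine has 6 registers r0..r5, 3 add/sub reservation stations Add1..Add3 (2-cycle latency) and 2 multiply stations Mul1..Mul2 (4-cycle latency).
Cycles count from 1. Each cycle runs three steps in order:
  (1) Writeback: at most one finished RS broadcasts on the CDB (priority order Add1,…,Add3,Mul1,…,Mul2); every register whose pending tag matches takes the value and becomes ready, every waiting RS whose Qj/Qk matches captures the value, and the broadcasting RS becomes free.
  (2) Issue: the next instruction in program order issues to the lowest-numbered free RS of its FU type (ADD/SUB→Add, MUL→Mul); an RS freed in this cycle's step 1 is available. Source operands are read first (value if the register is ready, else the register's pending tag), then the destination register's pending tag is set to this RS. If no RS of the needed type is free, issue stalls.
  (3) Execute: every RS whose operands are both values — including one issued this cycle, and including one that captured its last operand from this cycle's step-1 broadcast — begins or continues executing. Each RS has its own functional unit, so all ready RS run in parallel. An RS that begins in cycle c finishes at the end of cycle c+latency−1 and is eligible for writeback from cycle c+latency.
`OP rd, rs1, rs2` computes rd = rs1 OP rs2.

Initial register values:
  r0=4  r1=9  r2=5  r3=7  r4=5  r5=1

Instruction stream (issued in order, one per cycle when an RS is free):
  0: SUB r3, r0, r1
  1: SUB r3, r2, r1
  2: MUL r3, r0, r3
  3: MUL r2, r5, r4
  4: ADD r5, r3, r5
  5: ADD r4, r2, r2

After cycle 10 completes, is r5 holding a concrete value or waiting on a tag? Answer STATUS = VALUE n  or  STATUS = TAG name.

STATUS = VALUE -15

  c1: issue SUB r3<-Add1  regs: r0:4,r1:9,r2:5,r3:Add1,r4:5,r5:1
  c2: issue SUB r3<-Add2  regs: r0:4,r1:9,r2:5,r3:Add2,r4:5,r5:1
  c3: CDB Add1=-5; issue MUL r3<-Mul1  regs: r0:4,r1:9,r2:5,r3:Mul1,r4:5,r5:1
  c4: CDB Add2=-4; issue MUL r2<-Mul2  regs: r0:4,r1:9,r2:Mul2,r3:Mul1,r4:5,r5:1
  c5: issue ADD r5<-Add1  regs: r0:4,r1:9,r2:Mul2,r3:Mul1,r4:5,r5:Add1
  c6: issue ADD r4<-Add2  regs: r0:4,r1:9,r2:Mul2,r3:Mul1,r4:Add2,r5:Add1
  c7: -  regs: r0:4,r1:9,r2:Mul2,r3:Mul1,r4:Add2,r5:Add1
  c8: CDB Mul1=-16  regs: r0:4,r1:9,r2:Mul2,r3:-16,r4:Add2,r5:Add1
  c9: CDB Mul2=5  regs: r0:4,r1:9,r2:5,r3:-16,r4:Add2,r5:Add1
  c10: CDB Add1=-15  regs: r0:4,r1:9,r2:5,r3:-16,r4:Add2,r5:-15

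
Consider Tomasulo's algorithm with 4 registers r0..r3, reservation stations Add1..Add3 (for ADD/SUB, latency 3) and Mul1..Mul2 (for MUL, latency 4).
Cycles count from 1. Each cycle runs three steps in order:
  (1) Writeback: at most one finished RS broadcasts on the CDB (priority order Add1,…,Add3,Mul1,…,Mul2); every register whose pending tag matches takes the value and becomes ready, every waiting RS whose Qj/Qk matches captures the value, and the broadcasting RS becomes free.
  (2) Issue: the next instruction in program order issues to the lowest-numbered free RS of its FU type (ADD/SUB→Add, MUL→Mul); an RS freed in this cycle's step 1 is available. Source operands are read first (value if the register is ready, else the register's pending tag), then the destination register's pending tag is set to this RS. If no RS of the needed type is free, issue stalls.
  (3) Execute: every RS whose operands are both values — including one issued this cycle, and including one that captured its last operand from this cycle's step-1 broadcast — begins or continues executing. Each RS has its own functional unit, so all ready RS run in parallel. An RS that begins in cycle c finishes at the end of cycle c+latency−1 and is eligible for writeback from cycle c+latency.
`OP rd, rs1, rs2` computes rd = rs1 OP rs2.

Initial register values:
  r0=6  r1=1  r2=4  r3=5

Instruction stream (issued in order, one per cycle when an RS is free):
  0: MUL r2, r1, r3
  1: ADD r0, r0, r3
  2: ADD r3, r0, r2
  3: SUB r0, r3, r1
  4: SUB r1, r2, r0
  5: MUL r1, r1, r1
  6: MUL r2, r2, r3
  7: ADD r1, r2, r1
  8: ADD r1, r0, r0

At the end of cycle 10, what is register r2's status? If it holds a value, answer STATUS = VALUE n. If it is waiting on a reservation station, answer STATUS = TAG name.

STATUS = TAG Mul2

c1: issue MUL r2<-Mul1 | r0:6,r1:1,r2:Mul1,r3:5
c2: issue ADD r0<-Add1 | r0:Add1,r1:1,r2:Mul1,r3:5
c3: issue ADD r3<-Add2 | r0:Add1,r1:1,r2:Mul1,r3:Add2
c4: issue SUB r0<-Add3 | r0:Add3,r1:1,r2:Mul1,r3:Add2
c5: CDB Add1=11; issue SUB r1<-Add1 | r0:Add3,r1:Add1,r2:Mul1,r3:Add2
c6: CDB Mul1=5; issue MUL r1<-Mul1 | r0:Add3,r1:Mul1,r2:5,r3:Add2
c7: issue MUL r2<-Mul2 | r0:Add3,r1:Mul1,r2:Mul2,r3:Add2
c8: stall | r0:Add3,r1:Mul1,r2:Mul2,r3:Add2
c9: CDB Add2=16; issue ADD r1<-Add2 | r0:Add3,r1:Add2,r2:Mul2,r3:16
c10: stall | r0:Add3,r1:Add2,r2:Mul2,r3:16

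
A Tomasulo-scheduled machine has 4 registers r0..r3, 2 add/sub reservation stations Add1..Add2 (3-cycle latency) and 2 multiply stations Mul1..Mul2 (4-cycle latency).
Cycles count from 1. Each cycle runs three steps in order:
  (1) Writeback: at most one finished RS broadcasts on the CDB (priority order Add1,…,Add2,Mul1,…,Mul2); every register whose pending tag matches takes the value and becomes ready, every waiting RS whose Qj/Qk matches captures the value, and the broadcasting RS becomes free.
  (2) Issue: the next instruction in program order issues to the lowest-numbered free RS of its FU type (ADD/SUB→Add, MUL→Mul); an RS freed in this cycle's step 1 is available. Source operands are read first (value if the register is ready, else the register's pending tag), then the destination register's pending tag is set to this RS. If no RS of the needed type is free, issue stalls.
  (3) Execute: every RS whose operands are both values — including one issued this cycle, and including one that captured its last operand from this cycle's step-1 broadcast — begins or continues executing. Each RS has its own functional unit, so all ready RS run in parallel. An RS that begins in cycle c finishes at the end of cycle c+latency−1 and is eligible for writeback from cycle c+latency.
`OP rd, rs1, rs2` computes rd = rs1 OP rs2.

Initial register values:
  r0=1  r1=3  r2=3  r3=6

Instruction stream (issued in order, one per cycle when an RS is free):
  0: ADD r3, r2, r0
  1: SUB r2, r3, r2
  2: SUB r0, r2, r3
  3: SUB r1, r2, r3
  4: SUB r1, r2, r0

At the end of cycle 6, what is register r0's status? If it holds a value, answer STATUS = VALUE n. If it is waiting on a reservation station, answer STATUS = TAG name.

cycle 1: issue ADD r3<-Add1 // r0:1,r1:3,r2:3,r3:Add1
cycle 2: issue SUB r2<-Add2 // r0:1,r1:3,r2:Add2,r3:Add1
cycle 3: stall // r0:1,r1:3,r2:Add2,r3:Add1
cycle 4: CDB Add1=4; issue SUB r0<-Add1 // r0:Add1,r1:3,r2:Add2,r3:4
cycle 5: stall // r0:Add1,r1:3,r2:Add2,r3:4
cycle 6: stall // r0:Add1,r1:3,r2:Add2,r3:4

STATUS = TAG Add1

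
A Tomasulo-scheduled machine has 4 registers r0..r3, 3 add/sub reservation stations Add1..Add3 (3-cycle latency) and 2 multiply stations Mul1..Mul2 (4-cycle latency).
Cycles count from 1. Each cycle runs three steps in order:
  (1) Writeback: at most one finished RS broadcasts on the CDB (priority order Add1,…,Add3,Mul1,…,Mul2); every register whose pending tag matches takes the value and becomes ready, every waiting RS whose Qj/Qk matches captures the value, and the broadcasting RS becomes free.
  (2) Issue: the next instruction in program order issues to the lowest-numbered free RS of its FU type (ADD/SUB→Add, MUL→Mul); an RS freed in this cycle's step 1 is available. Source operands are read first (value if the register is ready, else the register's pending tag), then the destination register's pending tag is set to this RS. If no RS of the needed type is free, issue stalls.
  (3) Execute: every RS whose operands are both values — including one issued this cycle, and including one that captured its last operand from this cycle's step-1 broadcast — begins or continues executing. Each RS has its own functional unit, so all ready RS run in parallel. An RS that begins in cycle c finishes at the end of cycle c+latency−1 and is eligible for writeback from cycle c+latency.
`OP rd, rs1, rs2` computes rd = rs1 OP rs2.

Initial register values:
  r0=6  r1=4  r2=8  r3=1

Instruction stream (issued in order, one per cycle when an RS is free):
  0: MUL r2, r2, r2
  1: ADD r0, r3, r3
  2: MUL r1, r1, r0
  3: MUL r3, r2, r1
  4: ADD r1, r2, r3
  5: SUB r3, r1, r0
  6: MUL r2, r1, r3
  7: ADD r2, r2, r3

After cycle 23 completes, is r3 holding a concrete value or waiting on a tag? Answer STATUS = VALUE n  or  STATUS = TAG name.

STATUS = VALUE 574

c1: issue MUL r2<-Mul1 | r0:6,r1:4,r2:Mul1,r3:1
c2: issue ADD r0<-Add1 | r0:Add1,r1:4,r2:Mul1,r3:1
c3: issue MUL r1<-Mul2 | r0:Add1,r1:Mul2,r2:Mul1,r3:1
c4: stall | r0:Add1,r1:Mul2,r2:Mul1,r3:1
c5: CDB Add1=2; stall | r0:2,r1:Mul2,r2:Mul1,r3:1
c6: CDB Mul1=64; issue MUL r3<-Mul1 | r0:2,r1:Mul2,r2:64,r3:Mul1
c7: issue ADD r1<-Add1 | r0:2,r1:Add1,r2:64,r3:Mul1
c8: issue SUB r3<-Add2 | r0:2,r1:Add1,r2:64,r3:Add2
c9: CDB Mul2=8; issue MUL r2<-Mul2 | r0:2,r1:Add1,r2:Mul2,r3:Add2
c10: issue ADD r2<-Add3 | r0:2,r1:Add1,r2:Add3,r3:Add2
c11: - | r0:2,r1:Add1,r2:Add3,r3:Add2
c12: - | r0:2,r1:Add1,r2:Add3,r3:Add2
c13: CDB Mul1=512 | r0:2,r1:Add1,r2:Add3,r3:Add2
c14: - | r0:2,r1:Add1,r2:Add3,r3:Add2
c15: - | r0:2,r1:Add1,r2:Add3,r3:Add2
c16: CDB Add1=576 | r0:2,r1:576,r2:Add3,r3:Add2
c17: - | r0:2,r1:576,r2:Add3,r3:Add2
c18: - | r0:2,r1:576,r2:Add3,r3:Add2
c19: CDB Add2=574 | r0:2,r1:576,r2:Add3,r3:574
c20: - | r0:2,r1:576,r2:Add3,r3:574
c21: - | r0:2,r1:576,r2:Add3,r3:574
c22: - | r0:2,r1:576,r2:Add3,r3:574
c23: CDB Mul2=330624 | r0:2,r1:576,r2:Add3,r3:574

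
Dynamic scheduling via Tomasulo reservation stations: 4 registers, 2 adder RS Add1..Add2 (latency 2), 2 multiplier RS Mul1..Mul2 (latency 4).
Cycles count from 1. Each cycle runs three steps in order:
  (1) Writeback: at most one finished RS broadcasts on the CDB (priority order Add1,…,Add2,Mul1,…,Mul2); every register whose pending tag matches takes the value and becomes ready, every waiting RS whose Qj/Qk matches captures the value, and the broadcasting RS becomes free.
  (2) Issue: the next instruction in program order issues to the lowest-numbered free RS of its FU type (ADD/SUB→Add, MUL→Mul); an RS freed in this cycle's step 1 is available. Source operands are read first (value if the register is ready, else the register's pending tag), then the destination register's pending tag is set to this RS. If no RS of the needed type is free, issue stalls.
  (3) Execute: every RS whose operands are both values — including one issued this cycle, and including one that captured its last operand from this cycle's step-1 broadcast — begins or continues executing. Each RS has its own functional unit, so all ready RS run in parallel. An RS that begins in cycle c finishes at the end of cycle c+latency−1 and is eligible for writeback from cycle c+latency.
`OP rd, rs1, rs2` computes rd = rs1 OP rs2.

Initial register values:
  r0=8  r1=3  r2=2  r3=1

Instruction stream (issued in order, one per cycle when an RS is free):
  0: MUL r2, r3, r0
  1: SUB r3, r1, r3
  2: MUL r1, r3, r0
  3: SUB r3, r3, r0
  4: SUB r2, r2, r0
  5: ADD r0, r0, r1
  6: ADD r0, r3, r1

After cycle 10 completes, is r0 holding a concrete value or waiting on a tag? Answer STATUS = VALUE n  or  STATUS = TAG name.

STATUS = TAG Add2

cycle 1: issue MUL r2<-Mul1 // r0:8,r1:3,r2:Mul1,r3:1
cycle 2: issue SUB r3<-Add1 // r0:8,r1:3,r2:Mul1,r3:Add1
cycle 3: issue MUL r1<-Mul2 // r0:8,r1:Mul2,r2:Mul1,r3:Add1
cycle 4: CDB Add1=2; issue SUB r3<-Add1 // r0:8,r1:Mul2,r2:Mul1,r3:Add1
cycle 5: CDB Mul1=8; issue SUB r2<-Add2 // r0:8,r1:Mul2,r2:Add2,r3:Add1
cycle 6: CDB Add1=-6; issue ADD r0<-Add1 // r0:Add1,r1:Mul2,r2:Add2,r3:-6
cycle 7: CDB Add2=0; issue ADD r0<-Add2 // r0:Add2,r1:Mul2,r2:0,r3:-6
cycle 8: CDB Mul2=16 // r0:Add2,r1:16,r2:0,r3:-6
cycle 9: - // r0:Add2,r1:16,r2:0,r3:-6
cycle 10: CDB Add1=24 // r0:Add2,r1:16,r2:0,r3:-6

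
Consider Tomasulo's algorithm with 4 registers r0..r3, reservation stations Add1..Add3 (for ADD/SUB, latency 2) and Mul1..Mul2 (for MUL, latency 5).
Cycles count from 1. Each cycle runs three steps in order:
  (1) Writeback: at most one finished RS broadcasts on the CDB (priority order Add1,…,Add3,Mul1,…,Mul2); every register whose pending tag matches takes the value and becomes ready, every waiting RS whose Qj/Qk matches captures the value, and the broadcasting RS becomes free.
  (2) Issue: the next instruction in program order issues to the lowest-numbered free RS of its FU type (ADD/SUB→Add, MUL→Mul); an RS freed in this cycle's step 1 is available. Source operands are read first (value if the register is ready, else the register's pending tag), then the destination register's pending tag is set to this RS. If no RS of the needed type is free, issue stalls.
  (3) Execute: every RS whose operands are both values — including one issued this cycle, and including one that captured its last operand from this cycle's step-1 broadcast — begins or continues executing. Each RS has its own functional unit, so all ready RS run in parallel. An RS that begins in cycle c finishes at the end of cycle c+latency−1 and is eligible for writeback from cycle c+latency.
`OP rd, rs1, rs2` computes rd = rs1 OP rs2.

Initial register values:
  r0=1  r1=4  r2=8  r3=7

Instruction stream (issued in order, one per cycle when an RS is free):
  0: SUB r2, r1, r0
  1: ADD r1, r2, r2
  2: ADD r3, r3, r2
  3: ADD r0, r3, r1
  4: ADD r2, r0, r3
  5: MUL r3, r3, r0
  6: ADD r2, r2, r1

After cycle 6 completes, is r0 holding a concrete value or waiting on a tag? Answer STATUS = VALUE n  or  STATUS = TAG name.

STATUS = TAG Add3

c1: issue SUB r2<-Add1 | r0:1,r1:4,r2:Add1,r3:7
c2: issue ADD r1<-Add2 | r0:1,r1:Add2,r2:Add1,r3:7
c3: CDB Add1=3; issue ADD r3<-Add1 | r0:1,r1:Add2,r2:3,r3:Add1
c4: issue ADD r0<-Add3 | r0:Add3,r1:Add2,r2:3,r3:Add1
c5: CDB Add1=10; issue ADD r2<-Add1 | r0:Add3,r1:Add2,r2:Add1,r3:10
c6: CDB Add2=6; issue MUL r3<-Mul1 | r0:Add3,r1:6,r2:Add1,r3:Mul1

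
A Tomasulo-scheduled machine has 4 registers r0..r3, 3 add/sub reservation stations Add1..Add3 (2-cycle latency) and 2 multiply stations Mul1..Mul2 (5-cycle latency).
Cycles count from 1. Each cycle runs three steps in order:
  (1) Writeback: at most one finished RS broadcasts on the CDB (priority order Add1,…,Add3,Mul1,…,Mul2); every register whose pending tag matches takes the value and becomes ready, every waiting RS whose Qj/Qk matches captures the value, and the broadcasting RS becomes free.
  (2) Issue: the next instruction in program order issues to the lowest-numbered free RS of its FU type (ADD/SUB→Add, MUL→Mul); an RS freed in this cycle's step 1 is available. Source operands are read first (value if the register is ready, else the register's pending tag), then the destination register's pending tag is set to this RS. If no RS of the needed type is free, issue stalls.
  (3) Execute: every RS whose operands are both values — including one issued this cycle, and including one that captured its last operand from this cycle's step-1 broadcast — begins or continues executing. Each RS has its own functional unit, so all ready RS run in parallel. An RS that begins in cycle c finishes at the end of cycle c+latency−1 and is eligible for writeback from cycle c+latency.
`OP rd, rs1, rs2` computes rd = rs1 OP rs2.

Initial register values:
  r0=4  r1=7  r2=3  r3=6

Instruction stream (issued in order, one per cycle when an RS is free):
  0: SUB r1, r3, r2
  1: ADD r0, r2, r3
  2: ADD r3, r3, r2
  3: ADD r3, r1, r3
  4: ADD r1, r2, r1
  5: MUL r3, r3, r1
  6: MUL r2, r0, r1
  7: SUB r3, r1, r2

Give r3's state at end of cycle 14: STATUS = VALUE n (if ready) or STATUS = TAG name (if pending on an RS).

STATUS = VALUE -48

cycle 1: issue SUB r1<-Add1 // r0:4,r1:Add1,r2:3,r3:6
cycle 2: issue ADD r0<-Add2 // r0:Add2,r1:Add1,r2:3,r3:6
cycle 3: CDB Add1=3; issue ADD r3<-Add1 // r0:Add2,r1:3,r2:3,r3:Add1
cycle 4: CDB Add2=9; issue ADD r3<-Add2 // r0:9,r1:3,r2:3,r3:Add2
cycle 5: CDB Add1=9; issue ADD r1<-Add1 // r0:9,r1:Add1,r2:3,r3:Add2
cycle 6: issue MUL r3<-Mul1 // r0:9,r1:Add1,r2:3,r3:Mul1
cycle 7: CDB Add1=6; issue MUL r2<-Mul2 // r0:9,r1:6,r2:Mul2,r3:Mul1
cycle 8: CDB Add2=12; issue SUB r3<-Add1 // r0:9,r1:6,r2:Mul2,r3:Add1
cycle 9: - // r0:9,r1:6,r2:Mul2,r3:Add1
cycle 10: - // r0:9,r1:6,r2:Mul2,r3:Add1
cycle 11: - // r0:9,r1:6,r2:Mul2,r3:Add1
cycle 12: CDB Mul2=54 // r0:9,r1:6,r2:54,r3:Add1
cycle 13: CDB Mul1=72 // r0:9,r1:6,r2:54,r3:Add1
cycle 14: CDB Add1=-48 // r0:9,r1:6,r2:54,r3:-48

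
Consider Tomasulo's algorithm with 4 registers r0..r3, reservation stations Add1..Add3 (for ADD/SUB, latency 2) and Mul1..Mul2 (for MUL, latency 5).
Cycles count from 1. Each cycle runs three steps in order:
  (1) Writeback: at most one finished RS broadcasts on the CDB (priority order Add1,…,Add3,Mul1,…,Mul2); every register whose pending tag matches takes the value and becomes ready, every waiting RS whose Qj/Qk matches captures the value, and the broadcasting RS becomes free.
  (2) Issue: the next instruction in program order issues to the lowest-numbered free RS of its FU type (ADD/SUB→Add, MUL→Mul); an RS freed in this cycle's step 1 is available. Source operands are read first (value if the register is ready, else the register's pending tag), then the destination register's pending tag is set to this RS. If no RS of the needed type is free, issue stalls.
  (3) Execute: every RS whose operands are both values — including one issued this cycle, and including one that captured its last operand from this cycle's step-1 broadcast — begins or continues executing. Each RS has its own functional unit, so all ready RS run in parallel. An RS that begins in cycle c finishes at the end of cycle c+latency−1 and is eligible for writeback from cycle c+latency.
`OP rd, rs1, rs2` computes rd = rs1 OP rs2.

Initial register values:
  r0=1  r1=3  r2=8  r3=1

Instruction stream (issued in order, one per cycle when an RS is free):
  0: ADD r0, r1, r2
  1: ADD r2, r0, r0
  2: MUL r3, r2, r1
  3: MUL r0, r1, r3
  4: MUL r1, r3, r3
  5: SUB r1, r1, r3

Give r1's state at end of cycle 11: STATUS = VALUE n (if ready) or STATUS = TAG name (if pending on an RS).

cycle 1: issue ADD r0<-Add1 // r0:Add1,r1:3,r2:8,r3:1
cycle 2: issue ADD r2<-Add2 // r0:Add1,r1:3,r2:Add2,r3:1
cycle 3: CDB Add1=11; issue MUL r3<-Mul1 // r0:11,r1:3,r2:Add2,r3:Mul1
cycle 4: issue MUL r0<-Mul2 // r0:Mul2,r1:3,r2:Add2,r3:Mul1
cycle 5: CDB Add2=22; stall // r0:Mul2,r1:3,r2:22,r3:Mul1
cycle 6: stall // r0:Mul2,r1:3,r2:22,r3:Mul1
cycle 7: stall // r0:Mul2,r1:3,r2:22,r3:Mul1
cycle 8: stall // r0:Mul2,r1:3,r2:22,r3:Mul1
cycle 9: stall // r0:Mul2,r1:3,r2:22,r3:Mul1
cycle 10: CDB Mul1=66; issue MUL r1<-Mul1 // r0:Mul2,r1:Mul1,r2:22,r3:66
cycle 11: issue SUB r1<-Add1 // r0:Mul2,r1:Add1,r2:22,r3:66

STATUS = TAG Add1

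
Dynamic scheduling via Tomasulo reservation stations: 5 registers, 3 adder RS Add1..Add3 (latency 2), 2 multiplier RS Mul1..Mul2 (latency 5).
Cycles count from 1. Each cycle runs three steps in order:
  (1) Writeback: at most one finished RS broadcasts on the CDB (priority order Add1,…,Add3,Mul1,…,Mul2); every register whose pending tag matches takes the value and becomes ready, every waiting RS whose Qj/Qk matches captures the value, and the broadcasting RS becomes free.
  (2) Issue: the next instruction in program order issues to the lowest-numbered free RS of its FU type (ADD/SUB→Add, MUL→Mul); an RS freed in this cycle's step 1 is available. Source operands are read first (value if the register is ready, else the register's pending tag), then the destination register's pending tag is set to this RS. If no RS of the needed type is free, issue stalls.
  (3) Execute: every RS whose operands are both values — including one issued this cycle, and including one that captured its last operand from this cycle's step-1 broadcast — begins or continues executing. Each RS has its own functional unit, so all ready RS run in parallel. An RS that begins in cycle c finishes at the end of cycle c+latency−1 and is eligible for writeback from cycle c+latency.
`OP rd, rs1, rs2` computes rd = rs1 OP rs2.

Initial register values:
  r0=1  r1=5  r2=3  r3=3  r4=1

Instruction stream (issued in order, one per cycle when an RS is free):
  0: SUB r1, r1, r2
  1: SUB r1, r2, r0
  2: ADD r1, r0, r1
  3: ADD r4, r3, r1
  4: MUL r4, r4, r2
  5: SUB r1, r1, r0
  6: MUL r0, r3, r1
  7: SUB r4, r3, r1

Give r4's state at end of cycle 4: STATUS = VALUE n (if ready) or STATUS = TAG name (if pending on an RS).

STATUS = TAG Add2

  c1: issue SUB r1<-Add1  regs: r0:1,r1:Add1,r2:3,r3:3,r4:1
  c2: issue SUB r1<-Add2  regs: r0:1,r1:Add2,r2:3,r3:3,r4:1
  c3: CDB Add1=2; issue ADD r1<-Add1  regs: r0:1,r1:Add1,r2:3,r3:3,r4:1
  c4: CDB Add2=2; issue ADD r4<-Add2  regs: r0:1,r1:Add1,r2:3,r3:3,r4:Add2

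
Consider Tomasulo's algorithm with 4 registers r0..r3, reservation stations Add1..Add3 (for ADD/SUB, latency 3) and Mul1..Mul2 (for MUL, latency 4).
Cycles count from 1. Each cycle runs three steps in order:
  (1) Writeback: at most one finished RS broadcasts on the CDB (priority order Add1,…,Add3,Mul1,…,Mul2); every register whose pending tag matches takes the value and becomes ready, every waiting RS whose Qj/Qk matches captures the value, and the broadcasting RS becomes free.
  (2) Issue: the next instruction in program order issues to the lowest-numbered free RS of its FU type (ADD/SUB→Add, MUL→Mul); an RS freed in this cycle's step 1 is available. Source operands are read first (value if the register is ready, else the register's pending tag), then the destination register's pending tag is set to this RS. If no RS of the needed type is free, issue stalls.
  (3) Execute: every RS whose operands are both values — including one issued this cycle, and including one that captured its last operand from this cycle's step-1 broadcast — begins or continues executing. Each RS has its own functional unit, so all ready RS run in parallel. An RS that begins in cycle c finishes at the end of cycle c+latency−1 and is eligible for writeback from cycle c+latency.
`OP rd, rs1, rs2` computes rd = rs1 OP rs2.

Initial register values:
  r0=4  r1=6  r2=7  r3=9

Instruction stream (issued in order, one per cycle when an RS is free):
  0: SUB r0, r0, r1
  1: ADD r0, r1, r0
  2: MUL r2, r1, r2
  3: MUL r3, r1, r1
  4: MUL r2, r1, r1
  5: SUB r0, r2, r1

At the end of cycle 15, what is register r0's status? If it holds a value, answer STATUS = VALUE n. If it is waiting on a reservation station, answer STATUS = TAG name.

c1: issue SUB r0<-Add1 | r0:Add1,r1:6,r2:7,r3:9
c2: issue ADD r0<-Add2 | r0:Add2,r1:6,r2:7,r3:9
c3: issue MUL r2<-Mul1 | r0:Add2,r1:6,r2:Mul1,r3:9
c4: CDB Add1=-2; issue MUL r3<-Mul2 | r0:Add2,r1:6,r2:Mul1,r3:Mul2
c5: stall | r0:Add2,r1:6,r2:Mul1,r3:Mul2
c6: stall | r0:Add2,r1:6,r2:Mul1,r3:Mul2
c7: CDB Add2=4; stall | r0:4,r1:6,r2:Mul1,r3:Mul2
c8: CDB Mul1=42; issue MUL r2<-Mul1 | r0:4,r1:6,r2:Mul1,r3:Mul2
c9: CDB Mul2=36; issue SUB r0<-Add1 | r0:Add1,r1:6,r2:Mul1,r3:36
c10: - | r0:Add1,r1:6,r2:Mul1,r3:36
c11: - | r0:Add1,r1:6,r2:Mul1,r3:36
c12: CDB Mul1=36 | r0:Add1,r1:6,r2:36,r3:36
c13: - | r0:Add1,r1:6,r2:36,r3:36
c14: - | r0:Add1,r1:6,r2:36,r3:36
c15: CDB Add1=30 | r0:30,r1:6,r2:36,r3:36

STATUS = VALUE 30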